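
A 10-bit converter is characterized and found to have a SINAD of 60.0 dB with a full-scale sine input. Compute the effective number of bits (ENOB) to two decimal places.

9.67 bits

ENOB = (SINAD − 1.76) / 6.02 = (60.0 − 1.76)/6.02 = 9.674.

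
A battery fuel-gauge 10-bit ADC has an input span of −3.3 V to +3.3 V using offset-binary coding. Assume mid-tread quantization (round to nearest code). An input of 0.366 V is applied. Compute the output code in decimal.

code 569

LSB = 6.6 V / 1024 = 6.445 mV.
(V_in − V_low)/LSB = (0.366 − (−3.3)) / 0.00644531 = 568.785.
round(568.785) = 569.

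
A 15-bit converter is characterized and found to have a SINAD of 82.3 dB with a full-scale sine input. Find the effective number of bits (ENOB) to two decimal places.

13.38 bits

ENOB = (SINAD − 1.76) / 6.02 = (82.3 − 1.76)/6.02 = 13.379.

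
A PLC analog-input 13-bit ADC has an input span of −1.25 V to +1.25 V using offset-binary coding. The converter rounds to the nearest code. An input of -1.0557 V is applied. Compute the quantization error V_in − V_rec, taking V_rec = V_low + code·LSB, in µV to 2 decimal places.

LSB = 2.5/2^13 = 305.18 µV.
(-1.0557 − (−1.25))/0.000305176 = 636.6822; round gives code 637.
V_rec = (−1.25) + 637·0.000305176 = -1.055603 V.
Error = -1.0557 − (−1.055603) = -9.69727e-05 V = -96.97 µV.

-96.97 µV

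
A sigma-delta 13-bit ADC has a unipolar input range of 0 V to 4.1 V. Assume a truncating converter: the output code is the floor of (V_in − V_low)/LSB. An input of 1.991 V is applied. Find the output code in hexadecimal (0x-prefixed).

code 0xF8A (decimal 3978)

LSB = 4.1 V / 8192 = 0.500 mV.
(1.991 − 0) / 0.000500488 = 3978.115 LSBs.
Floor → code 3978.
In hexadecimal (0x-prefixed): 0xF8A.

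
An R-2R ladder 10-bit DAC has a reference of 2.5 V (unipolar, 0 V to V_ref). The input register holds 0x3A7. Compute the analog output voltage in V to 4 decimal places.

LSB = 2.5 V / 2^10 = 2.441 mV.
Code 0x3A7 = 935 decimal.
V_out = 0 + 935 × 0.00244141 V = 2.28271 V.

2.2827 V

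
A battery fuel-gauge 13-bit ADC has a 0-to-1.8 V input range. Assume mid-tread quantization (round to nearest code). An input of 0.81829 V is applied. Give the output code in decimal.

code 3724

LSB = 1.8 V / 8192 = 219.73 µV.
(V_in − V_low)/LSB = (0.81829 − 0) / 0.000219727 = 3724.129.
Round → code 3724.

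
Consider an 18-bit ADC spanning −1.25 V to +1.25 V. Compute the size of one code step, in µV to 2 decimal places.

9.54 µV

Full-scale span = 2.5 V.
LSB = 2.5 / 2^18 = 2.5 / 262144 = 9.53674e-06 V = 9.54 µV.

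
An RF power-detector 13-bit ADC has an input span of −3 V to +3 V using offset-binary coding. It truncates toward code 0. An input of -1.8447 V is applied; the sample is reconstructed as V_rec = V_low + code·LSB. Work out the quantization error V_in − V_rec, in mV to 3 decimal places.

LSB = 6/2^13 = 0.732 mV.
Scaled input = 1577.3696 LSBs, so code = 1577.
V_rec = (−3) + 1577·0.000732422 = -1.8449707 V.
V_in − V_rec = 0.000270703 V = 0.271 mV.

0.271 mV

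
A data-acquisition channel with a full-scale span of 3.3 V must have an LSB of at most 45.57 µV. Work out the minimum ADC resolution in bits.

17 bits

Number of steps required ≥ 3.3 V / 45.57 µV = 72416.06.
Need 2^N ≥ 72416.06; 2^16 = 65536, 2^17 = 131072.
Minimum N = 17.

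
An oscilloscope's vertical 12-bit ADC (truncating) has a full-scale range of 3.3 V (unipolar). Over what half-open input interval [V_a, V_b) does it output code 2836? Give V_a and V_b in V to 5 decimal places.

LSB = 3.3/2^12 = 0.806 mV.
V_a = V_low + 2836·LSB = 2.28486 V; V_b = V_low + 2837·LSB = 2.28567 V.

[2.28486 V, 2.28567 V)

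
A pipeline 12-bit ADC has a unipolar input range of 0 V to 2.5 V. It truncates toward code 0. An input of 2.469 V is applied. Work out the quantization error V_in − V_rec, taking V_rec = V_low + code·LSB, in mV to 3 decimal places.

One LSB is 2.5 V / 4096 = 0.610 mV.
Scaled input = 4045.2096 LSBs, so code = 4045.
V_rec = 0 + 4045·0.000610352 = 2.4688721 V.
V_in − V_rec = 0.00012793 V = 0.128 mV.

0.128 mV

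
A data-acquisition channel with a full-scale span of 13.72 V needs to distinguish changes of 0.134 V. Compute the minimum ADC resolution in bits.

7 bits

Number of steps required ≥ 13.72 V / 0.134 V = 102.39.
Need 2^N ≥ 102.39; 2^6 = 64, 2^7 = 128.
Minimum N = 7.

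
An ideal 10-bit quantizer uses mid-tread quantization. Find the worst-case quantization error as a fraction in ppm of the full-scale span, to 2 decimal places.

488.28 ppm

Rounding → worst-case error = ½ LSB = V_FS/2^11, so 1e+06/2048 = 488.281 ppm of full scale.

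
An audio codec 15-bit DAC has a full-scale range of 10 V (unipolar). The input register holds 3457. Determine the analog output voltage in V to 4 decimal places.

LSB = 10 V / 2^15 = 305.18 µV.
V_out = 0 + 3457 × 0.000305176 V = 1.05499 V.

1.0550 V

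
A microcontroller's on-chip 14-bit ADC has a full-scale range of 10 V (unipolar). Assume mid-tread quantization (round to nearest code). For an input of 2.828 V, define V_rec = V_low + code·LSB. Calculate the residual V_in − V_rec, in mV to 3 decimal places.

One LSB is 10 V / 16384 = 0.610 mV.
(V_in − V_low)/LSB = (2.828 − 0)/0.000610352 = 4633.3952 → code 4633 (round).
Reconstructed: 2.8277588 V.
Error = 2.828 − 2.8277588 = 0.000241211 V = 0.241 mV.

0.241 mV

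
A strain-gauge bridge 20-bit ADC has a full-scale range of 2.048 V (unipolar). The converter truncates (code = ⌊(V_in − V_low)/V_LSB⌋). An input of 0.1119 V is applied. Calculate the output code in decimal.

code 57292

Full-scale span = 2.048 V; LSB = 2.048/2^20 = 1.95 µV.
Input sits at 57292.800 steps above V_low.
So the output code is 57292.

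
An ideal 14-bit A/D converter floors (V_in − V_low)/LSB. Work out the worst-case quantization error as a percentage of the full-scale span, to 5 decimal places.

0.00610 %

Truncating → worst-case error = 1 LSB = V_FS/2^14, so 100/16384 = 0.00610352 % of full scale.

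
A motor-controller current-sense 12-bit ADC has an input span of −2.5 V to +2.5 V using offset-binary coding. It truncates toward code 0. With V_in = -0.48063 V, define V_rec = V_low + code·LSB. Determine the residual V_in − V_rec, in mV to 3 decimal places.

One LSB is 5 V / 4096 = 1.221 mV.
(-0.48063 − (−2.5))/0.0012207 = 1654.2679; ⌊·⌋ gives code 1654.
Reconstructed: -0.48095703 V.
Error = -0.48063 − (−0.48095703) = 0.000327031 V = 0.327 mV.

0.327 mV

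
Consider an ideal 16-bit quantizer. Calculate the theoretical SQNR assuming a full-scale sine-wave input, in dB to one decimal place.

SNR ≈ 6.02·N + 1.76 dB = 6.02·16 + 1.76 = 98.08 dB.

98.1 dB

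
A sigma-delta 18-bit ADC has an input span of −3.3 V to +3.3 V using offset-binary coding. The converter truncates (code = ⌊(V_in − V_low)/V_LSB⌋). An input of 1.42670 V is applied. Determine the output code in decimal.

Full-scale span = 6.6 V; LSB = 6.6/2^18 = 25.18 µV.
(V_in − V_low)/LSB = (1.42670 − (−3.3)) / 2.5177e-05 = 187738.795.
⌊·⌋(187738.795) = 187738.

code 187738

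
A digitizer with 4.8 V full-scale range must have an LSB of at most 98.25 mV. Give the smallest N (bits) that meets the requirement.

6 bits

Number of steps required ≥ 4.8 V / 98.25 mV = 48.85.
Need 2^N ≥ 48.85; 2^5 = 32, 2^6 = 64.
Minimum N = 6.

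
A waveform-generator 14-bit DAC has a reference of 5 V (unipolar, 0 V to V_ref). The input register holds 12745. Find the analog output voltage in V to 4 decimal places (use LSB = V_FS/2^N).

3.8895 V

LSB = 5 V / 2^14 = 305.18 µV.
V_out = 0 + 12745 × 0.000305176 V = 3.88947 V.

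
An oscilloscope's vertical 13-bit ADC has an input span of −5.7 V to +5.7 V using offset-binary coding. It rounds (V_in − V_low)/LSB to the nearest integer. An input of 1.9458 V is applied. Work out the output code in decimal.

With 8192 levels over 11.4 V, one step is 1.392 mV.
Input sits at 5494.245 steps above V_low.
round(5494.245) = 5494.

code 5494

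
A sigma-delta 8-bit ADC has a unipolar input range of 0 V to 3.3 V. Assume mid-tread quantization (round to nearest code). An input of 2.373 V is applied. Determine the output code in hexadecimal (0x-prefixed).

code 0xB8 (decimal 184)

Full-scale span = 3.3 V; LSB = 3.3/2^8 = 12.891 mV.
Input sits at 184.087 steps above V_low.
Round → code 184.
In hexadecimal (0x-prefixed): 0xB8.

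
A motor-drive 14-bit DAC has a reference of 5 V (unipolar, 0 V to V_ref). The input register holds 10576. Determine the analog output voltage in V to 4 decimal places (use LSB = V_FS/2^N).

3.2275 V

LSB = 5 V / 2^14 = 305.18 µV.
V_out = 0 + 10576 × 0.000305176 V = 3.22754 V.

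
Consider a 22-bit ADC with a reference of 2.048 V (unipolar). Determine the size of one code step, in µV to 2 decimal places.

0.49 µV

Full-scale span = 2.048 V.
LSB = 2.048 / 2^22 = 2.048 / 4194304 = 4.88281e-07 V = 0.49 µV.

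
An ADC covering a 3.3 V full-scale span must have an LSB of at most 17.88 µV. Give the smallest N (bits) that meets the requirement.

Number of steps required ≥ 3.3 V / 17.88 µV = 184563.76.
Need 2^N ≥ 184563.76; 2^17 = 131072, 2^18 = 262144.
Minimum N = 18.

18 bits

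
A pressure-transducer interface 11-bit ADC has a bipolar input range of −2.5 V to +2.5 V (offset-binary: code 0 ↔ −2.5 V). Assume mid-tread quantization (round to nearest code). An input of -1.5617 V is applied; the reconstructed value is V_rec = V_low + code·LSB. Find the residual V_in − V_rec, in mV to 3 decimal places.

0.800 mV

Step size: 5 V ÷ 2^11 = 2.441 mV.
(-1.5617 − (−2.5))/0.00244141 = 384.3277; round gives code 384.
Code 384 maps back to (−2.5) + 384×0.00244141 V = -1.5625 V.
Error = -1.5617 − (−1.5625) = 0.0008 V = 0.800 mV.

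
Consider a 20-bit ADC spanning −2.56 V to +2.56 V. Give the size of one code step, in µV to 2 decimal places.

4.88 µV

Full-scale span = 5.12 V.
LSB = 5.12 / 2^20 = 5.12 / 1048576 = 4.88281e-06 V = 4.88 µV.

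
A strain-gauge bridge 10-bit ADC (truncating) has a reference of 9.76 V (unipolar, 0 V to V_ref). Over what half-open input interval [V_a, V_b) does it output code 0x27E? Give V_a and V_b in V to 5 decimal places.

LSB = 9.76/2^10 = 9.531 mV.
Code 0x27E = 638 decimal.
V_a = V_low + 638·LSB = 6.08094 V; V_b = V_low + 639·LSB = 6.09047 V.

[6.08094 V, 6.09047 V)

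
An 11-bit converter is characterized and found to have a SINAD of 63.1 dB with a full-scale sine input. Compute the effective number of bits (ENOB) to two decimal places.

10.19 bits

ENOB = (SINAD − 1.76) / 6.02 = (63.1 − 1.76)/6.02 = 10.189.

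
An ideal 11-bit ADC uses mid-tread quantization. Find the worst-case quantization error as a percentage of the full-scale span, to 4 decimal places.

0.0244 %

Rounding → worst-case error = ½ LSB = V_FS/2^12, so 100/4096 = 0.0244141 % of full scale.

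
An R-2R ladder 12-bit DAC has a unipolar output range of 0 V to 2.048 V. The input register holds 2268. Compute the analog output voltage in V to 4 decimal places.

1.1340 V

LSB = 2.048 V / 2^12 = 0.500 mV.
V_out = 0 + 2268 × 0.0005 V = 1.134 V.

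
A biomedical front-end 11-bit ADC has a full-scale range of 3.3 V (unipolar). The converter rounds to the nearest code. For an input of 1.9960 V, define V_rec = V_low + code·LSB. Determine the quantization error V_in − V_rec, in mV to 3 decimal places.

Step size: 3.3 V ÷ 2^11 = 1.611 mV.
Scaled input = 1238.7297 LSBs, so code = 1239.
Reconstructed: 1.9964355 V.
Error = 1.9960 − 1.9964355 = -0.000435547 V = -0.436 mV.

-0.436 mV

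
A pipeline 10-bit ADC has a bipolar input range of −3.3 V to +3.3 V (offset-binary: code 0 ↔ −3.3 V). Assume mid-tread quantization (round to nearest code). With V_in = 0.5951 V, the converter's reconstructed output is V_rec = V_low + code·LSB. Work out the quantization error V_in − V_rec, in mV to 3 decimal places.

2.131 mV

LSB = 6.6/2^10 = 6.445 mV.
(0.5951 − (−3.3))/0.00644531 = 604.3307; round gives code 604.
V_rec = (−3.3) + 604·0.00644531 = 0.59296875 V.
V_in − V_rec = 0.00213125 V = 2.131 mV.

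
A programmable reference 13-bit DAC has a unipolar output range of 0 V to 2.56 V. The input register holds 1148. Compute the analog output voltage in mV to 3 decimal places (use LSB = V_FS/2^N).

LSB = 2.56 V / 2^13 = 312.50 µV.
V_out = 0 + 1148 × 0.0003125 V = 0.35875 V.
= 358.750 mV.

358.750 mV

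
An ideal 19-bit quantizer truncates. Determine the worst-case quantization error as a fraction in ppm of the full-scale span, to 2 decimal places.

1.91 ppm

Truncating → worst-case error = 1 LSB = V_FS/2^19, so 1e+06/524288 = 1.90735 ppm of full scale.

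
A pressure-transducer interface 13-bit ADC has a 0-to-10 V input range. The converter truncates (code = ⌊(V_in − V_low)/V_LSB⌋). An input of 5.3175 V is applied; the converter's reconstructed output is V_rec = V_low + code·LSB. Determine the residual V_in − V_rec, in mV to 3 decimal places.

0.117 mV

LSB = 10/2^13 = 1.221 mV.
Scaled input = 4356.0960 LSBs, so code = 4356.
Code 4356 maps back to 0 + 4356×0.0012207 V = 5.3173828 V.
Error = 5.3175 − 5.3173828 = 0.000117187 V = 0.117 mV.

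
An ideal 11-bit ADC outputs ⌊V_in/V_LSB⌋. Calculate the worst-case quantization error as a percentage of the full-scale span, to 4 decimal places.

Truncating → worst-case error = 1 LSB = V_FS/2^11, so 100/2048 = 0.0488281 % of full scale.

0.0488 %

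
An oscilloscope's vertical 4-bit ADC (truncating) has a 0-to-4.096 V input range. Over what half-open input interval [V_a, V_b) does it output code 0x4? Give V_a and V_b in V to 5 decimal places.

[1.02400 V, 1.28000 V)

LSB = 4.096/2^4 = 256.000 mV.
Code 0x4 = 4 decimal.
V_a = V_low + 4·LSB = 1.024 V; V_b = V_low + 5·LSB = 1.28 V.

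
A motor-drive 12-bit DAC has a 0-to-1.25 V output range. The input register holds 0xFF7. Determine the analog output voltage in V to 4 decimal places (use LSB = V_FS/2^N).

1.2473 V

LSB = 1.25 V / 2^12 = 305.18 µV.
Code 0xFF7 = 4087 decimal.
V_out = 0 + 4087 × 0.000305176 V = 1.24725 V.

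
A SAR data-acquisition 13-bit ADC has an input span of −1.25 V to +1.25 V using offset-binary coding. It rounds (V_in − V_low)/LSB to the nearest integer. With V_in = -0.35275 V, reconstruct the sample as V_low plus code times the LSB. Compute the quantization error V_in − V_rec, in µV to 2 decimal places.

33.20 µV

LSB = 2.5/2^13 = 305.18 µV.
Scaled input = 2940.1088 LSBs, so code = 2940.
Code 2940 maps back to (−1.25) + 2940×0.000305176 V = -0.3527832 V.
V_in − V_rec = 3.32031e-05 V = 33.20 µV.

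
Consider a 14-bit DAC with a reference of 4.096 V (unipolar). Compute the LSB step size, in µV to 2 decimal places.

Full-scale span = 4.096 V.
LSB = 4.096 / 2^14 = 4.096 / 16384 = 0.00025 V = 250.00 µV.

250.00 µV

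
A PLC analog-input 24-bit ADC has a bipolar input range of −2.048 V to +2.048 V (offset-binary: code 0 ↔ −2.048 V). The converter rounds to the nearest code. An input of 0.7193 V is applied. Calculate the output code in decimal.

LSB = 4.096 V / 16777216 = 0.24 µV.
(V_in − V_low)/LSB = (0.7193 − (−2.048)) / 2.44141e-07 = 11334860.800.
Round → code 11334861.

code 11334861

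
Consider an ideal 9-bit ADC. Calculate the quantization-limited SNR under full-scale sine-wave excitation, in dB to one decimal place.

SNR ≈ 6.02·N + 1.76 dB = 6.02·9 + 1.76 = 55.94 dB.

55.9 dB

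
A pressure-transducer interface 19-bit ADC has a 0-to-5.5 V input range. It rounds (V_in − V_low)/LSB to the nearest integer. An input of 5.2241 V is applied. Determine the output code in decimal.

code 497988

Full-scale span = 5.5 V; LSB = 5.5/2^19 = 10.49 µV.
(5.2241 − 0) / 1.04904e-05 = 497987.807 LSBs.
round(497987.807) = 497988.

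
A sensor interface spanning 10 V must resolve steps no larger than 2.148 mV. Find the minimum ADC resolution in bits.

13 bits

Number of steps required ≥ 10 V / 2.148 mV = 4655.49.
Need 2^N ≥ 4655.49; 2^12 = 4096, 2^13 = 8192.
Minimum N = 13.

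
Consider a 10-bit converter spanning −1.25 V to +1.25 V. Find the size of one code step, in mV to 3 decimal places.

Full-scale span = 2.5 V.
LSB = 2.5 / 2^10 = 2.5 / 1024 = 0.00244141 V = 2.441 mV.

2.441 mV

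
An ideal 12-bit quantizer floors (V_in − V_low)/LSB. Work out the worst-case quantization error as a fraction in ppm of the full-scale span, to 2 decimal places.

Truncating → worst-case error = 1 LSB = V_FS/2^12, so 1e+06/4096 = 244.141 ppm of full scale.

244.14 ppm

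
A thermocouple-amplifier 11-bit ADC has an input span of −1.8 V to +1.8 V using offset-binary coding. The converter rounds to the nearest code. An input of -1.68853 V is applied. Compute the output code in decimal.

Full-scale span = 3.6 V; LSB = 3.6/2^11 = 1.758 mV.
(V_in − V_low)/LSB = (-1.68853 − (−1.8)) / 0.00175781 = 63.414.
So the output code is 63.

code 63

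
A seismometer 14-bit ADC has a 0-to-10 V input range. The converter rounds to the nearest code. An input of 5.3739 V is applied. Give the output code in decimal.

With 16384 levels over 10 V, one step is 0.610 mV.
(V_in − V_low)/LSB = (5.3739 − 0) / 0.000610352 = 8804.598.
Round → code 8805.

code 8805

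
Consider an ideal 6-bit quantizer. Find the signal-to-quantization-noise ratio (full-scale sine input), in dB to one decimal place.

SNR ≈ 6.02·N + 1.76 dB = 6.02·6 + 1.76 = 37.88 dB.

37.9 dB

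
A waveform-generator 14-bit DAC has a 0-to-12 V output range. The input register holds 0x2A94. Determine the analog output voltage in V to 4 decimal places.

7.9834 V

LSB = 12 V / 2^14 = 0.732 mV.
Code 0x2A94 = 10900 decimal.
V_out = 0 + 10900 × 0.000732422 V = 7.9834 V.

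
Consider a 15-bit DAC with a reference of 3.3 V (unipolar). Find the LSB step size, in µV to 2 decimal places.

100.71 µV

Full-scale span = 3.3 V.
LSB = 3.3 / 2^15 = 3.3 / 32768 = 0.000100708 V = 100.71 µV.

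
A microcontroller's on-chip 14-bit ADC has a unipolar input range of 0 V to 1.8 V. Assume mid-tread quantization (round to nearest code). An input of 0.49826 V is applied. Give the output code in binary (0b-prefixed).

code 0b1000110110111 (decimal 4535)

LSB = 1.8 V / 16384 = 109.86 µV.
Input sits at 4535.273 steps above V_low.
So the output code is 4535.
In binary (0b-prefixed): 0b1000110110111.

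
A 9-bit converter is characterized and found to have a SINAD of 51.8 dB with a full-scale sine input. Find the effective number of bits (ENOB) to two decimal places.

ENOB = (SINAD − 1.76) / 6.02 = (51.8 − 1.76)/6.02 = 8.312.

8.31 bits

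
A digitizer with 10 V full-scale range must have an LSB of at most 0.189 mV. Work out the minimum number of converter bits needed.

16 bits

Number of steps required ≥ 10 V / 0.189 mV = 52910.05.
Need 2^N ≥ 52910.05; 2^15 = 32768, 2^16 = 65536.
Minimum N = 16.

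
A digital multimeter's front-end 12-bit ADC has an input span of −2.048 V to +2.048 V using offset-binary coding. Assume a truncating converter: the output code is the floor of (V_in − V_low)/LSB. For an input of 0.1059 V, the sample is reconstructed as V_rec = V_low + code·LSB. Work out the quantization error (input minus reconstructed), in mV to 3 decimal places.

Step size: 4.096 V ÷ 2^12 = 1.000 mV.
Scaled input = 2153.9000 LSBs, so code = 2153.
V_rec = (−2.048) + 2153·0.001 = 0.105 V.
V_in − V_rec = 0.0009 V = 0.900 mV.

0.900 mV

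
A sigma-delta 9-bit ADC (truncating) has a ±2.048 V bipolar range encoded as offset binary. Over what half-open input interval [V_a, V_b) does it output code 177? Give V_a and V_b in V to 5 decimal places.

[-0.63200 V, -0.62400 V)

LSB = 4.096/2^9 = 8.000 mV.
V_a = V_low + 177·LSB = -0.632 V; V_b = V_low + 178·LSB = -0.624 V.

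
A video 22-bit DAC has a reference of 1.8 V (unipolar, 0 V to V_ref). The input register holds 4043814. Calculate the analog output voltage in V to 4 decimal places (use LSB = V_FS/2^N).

LSB = 1.8 V / 2^22 = 0.43 µV.
V_out = 0 + 4043814 × 4.29153e-07 V = 1.73542 V.

1.7354 V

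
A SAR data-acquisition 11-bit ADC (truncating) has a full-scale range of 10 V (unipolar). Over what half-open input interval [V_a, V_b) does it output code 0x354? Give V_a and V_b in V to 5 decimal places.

[4.16016 V, 4.16504 V)

LSB = 10/2^11 = 4.883 mV.
Code 0x354 = 852 decimal.
V_a = V_low + 852·LSB = 4.16016 V; V_b = V_low + 853·LSB = 4.16504 V.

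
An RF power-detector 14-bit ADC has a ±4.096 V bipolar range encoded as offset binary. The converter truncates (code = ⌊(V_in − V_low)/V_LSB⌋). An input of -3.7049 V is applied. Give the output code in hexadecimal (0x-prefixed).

code 0x30E (decimal 782)

LSB = 8.192 V / 16384 = 0.500 mV.
(-3.7049 − (−4.096)) / 0.0005 = 782.200 LSBs.
⌊·⌋(782.200) = 782.
In hexadecimal (0x-prefixed): 0x30E.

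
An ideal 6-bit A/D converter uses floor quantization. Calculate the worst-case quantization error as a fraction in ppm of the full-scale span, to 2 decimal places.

Truncating → worst-case error = 1 LSB = V_FS/2^6, so 1e+06/64 = 15625 ppm of full scale.

15625.00 ppm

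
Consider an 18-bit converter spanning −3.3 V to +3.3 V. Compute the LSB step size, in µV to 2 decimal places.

Full-scale span = 6.6 V.
LSB = 6.6 / 2^18 = 6.6 / 262144 = 2.5177e-05 V = 25.18 µV.

25.18 µV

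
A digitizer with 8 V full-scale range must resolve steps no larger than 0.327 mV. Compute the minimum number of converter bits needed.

15 bits

Number of steps required ≥ 8 V / 0.327 mV = 24464.83.
Need 2^N ≥ 24464.83; 2^14 = 16384, 2^15 = 32768.
Minimum N = 15.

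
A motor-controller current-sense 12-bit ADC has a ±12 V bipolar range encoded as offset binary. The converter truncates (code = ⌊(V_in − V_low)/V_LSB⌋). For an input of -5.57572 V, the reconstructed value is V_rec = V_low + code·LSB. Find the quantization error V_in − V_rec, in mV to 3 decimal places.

One LSB is 24 V / 4096 = 5.859 mV.
(-5.57572 − (−12))/0.00585938 = 1096.4105; ⌊·⌋ gives code 1096.
Code 1096 maps back to (−12) + 1096×0.00585938 V = -5.578125 V.
Difference: 0.002405 V → 2.405 mV.

2.405 mV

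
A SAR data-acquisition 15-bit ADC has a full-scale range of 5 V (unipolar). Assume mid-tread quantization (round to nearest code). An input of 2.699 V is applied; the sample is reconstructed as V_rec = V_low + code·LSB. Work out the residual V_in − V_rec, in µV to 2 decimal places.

25.39 µV

LSB = 5/2^15 = 152.59 µV.
(2.699 − 0)/0.000152588 = 17688.1664; round gives code 17688.
Code 17688 maps back to 0 + 17688×0.000152588 V = 2.6989746 V.
V_in − V_rec = 2.53906e-05 V = 25.39 µV.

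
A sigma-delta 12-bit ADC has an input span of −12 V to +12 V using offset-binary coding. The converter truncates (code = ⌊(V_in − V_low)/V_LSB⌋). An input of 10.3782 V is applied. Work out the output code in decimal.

code 3819

LSB = 24 V / 4096 = 5.859 mV.
(V_in − V_low)/LSB = (10.3782 − (−12)) / 0.00585938 = 3819.213.
So the output code is 3819.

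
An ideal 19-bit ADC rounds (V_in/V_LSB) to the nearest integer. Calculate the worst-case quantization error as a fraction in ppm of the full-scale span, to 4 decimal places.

Rounding → worst-case error = ½ LSB = V_FS/2^20, so 1e+06/1048576 = 0.953674 ppm of full scale.

0.9537 ppm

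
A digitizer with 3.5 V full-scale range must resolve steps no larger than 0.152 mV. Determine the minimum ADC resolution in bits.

Number of steps required ≥ 3.5 V / 0.152 mV = 23026.32.
Need 2^N ≥ 23026.32; 2^14 = 16384, 2^15 = 32768.
Minimum N = 15.

15 bits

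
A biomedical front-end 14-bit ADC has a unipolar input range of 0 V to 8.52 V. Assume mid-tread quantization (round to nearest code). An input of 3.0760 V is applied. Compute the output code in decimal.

code 5915

With 16384 levels over 8.52 V, one step is 0.520 mV.
Input sits at 5915.162 steps above V_low.
So the output code is 5915.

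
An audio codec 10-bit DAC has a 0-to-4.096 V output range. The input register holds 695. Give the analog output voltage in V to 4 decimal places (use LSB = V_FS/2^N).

2.7800 V

LSB = 4.096 V / 2^10 = 4.000 mV.
V_out = 0 + 695 × 0.004 V = 2.78 V.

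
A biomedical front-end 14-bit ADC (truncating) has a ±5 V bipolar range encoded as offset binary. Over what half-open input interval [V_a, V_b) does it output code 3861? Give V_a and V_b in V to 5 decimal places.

LSB = 10/2^14 = 0.610 mV.
V_a = V_low + 3861·LSB = -2.64343 V; V_b = V_low + 3862·LSB = -2.64282 V.

[-2.64343 V, -2.64282 V)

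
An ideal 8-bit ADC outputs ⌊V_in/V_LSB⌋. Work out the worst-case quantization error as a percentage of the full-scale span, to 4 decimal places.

0.3906 %

Truncating → worst-case error = 1 LSB = V_FS/2^8, so 100/256 = 0.390625 % of full scale.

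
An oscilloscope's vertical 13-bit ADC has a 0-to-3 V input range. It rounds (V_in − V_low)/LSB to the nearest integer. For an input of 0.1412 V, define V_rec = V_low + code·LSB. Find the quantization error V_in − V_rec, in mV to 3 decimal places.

Step size: 3 V ÷ 2^13 = 366.21 µV.
(V_in − V_low)/LSB = (0.1412 − 0)/0.000366211 = 385.5701 → code 386 (round).
Reconstructed: 0.14135742 V.
Difference: -0.000157422 V → -0.157 mV.

-0.157 mV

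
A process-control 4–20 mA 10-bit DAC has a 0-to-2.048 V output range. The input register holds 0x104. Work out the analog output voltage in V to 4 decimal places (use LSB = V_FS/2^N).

LSB = 2.048 V / 2^10 = 2.000 mV.
Code 0x104 = 260 decimal.
V_out = 0 + 260 × 0.002 V = 0.52 V.

0.5200 V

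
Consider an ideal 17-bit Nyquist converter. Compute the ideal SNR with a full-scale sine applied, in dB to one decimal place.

104.1 dB

SNR ≈ 6.02·N + 1.76 dB = 6.02·17 + 1.76 = 104.10 dB.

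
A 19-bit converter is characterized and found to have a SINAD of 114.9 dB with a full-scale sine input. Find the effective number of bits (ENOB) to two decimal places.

ENOB = (SINAD − 1.76) / 6.02 = (114.9 − 1.76)/6.02 = 18.794.

18.79 bits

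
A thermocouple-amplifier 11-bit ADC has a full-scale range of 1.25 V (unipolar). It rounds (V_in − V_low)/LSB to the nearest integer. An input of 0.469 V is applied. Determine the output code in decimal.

code 768

Full-scale span = 1.25 V; LSB = 1.25/2^11 = 0.610 mV.
(0.469 − 0) / 0.000610352 = 768.410 LSBs.
round(768.410) = 768.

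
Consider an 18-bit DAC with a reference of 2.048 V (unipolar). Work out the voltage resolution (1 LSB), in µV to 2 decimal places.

Full-scale span = 2.048 V.
LSB = 2.048 / 2^18 = 2.048 / 262144 = 7.8125e-06 V = 7.81 µV.

7.81 µV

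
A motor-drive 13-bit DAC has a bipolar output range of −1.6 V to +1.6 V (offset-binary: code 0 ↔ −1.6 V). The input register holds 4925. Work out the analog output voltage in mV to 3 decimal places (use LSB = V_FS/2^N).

323.828 mV

LSB = 3.2 V / 2^13 = 390.62 µV.
V_out = (−1.6) + 4925 × 0.000390625 V = 0.323828 V.
= 323.828 mV.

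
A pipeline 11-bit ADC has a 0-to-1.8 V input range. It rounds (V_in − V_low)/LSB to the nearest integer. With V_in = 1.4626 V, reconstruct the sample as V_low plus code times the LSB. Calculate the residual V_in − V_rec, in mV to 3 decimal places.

Step size: 1.8 V ÷ 2^11 = 0.879 mV.
(1.4626 − 0)/0.000878906 = 1664.1138; round gives code 1664.
V_rec = 0 + 1664·0.000878906 = 1.4625 V.
V_in − V_rec = 0.0001 V = 0.100 mV.

0.100 mV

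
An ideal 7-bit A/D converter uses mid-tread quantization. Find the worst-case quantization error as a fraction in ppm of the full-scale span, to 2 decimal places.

3906.25 ppm

Rounding → worst-case error = ½ LSB = V_FS/2^8, so 1e+06/256 = 3906.25 ppm of full scale.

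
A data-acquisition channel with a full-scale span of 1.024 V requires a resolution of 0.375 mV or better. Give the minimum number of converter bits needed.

Number of steps required ≥ 1.024 V / 0.375 mV = 2730.67.
Need 2^N ≥ 2730.67; 2^11 = 2048, 2^12 = 4096.
Minimum N = 12.

12 bits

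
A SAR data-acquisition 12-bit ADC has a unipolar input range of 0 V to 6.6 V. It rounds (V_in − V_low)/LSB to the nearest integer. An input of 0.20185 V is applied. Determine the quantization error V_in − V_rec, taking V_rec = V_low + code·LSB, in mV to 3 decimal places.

LSB = 6.6/2^12 = 1.611 mV.
Scaled input = 125.2693 LSBs, so code = 125.
V_rec = 0 + 125·0.00161133 = 0.20141602 V.
V_in − V_rec = 0.000433984 V = 0.434 mV.

0.434 mV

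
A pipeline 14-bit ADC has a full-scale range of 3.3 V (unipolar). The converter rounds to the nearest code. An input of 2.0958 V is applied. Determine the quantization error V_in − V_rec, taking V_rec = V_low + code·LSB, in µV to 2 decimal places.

66.36 µV

One LSB is 3.3 V / 16384 = 201.42 µV.
(V_in − V_low)/LSB = (2.0958 − 0)/0.000201416 = 10405.3295 → code 10405 (round).
Reconstructed: 2.0957336 V.
V_in − V_rec = 6.63574e-05 V = 66.36 µV.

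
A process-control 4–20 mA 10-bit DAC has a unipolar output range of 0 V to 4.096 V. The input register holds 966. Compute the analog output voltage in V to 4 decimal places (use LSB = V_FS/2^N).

LSB = 4.096 V / 2^10 = 4.000 mV.
V_out = 0 + 966 × 0.004 V = 3.864 V.

3.8640 V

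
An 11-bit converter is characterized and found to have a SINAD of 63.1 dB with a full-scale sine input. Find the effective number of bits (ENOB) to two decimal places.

10.19 bits

ENOB = (SINAD − 1.76) / 6.02 = (63.1 − 1.76)/6.02 = 10.189.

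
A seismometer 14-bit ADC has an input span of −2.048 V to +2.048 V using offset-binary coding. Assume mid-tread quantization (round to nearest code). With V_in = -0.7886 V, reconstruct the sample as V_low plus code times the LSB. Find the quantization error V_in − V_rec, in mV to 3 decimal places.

One LSB is 4.096 V / 16384 = 250.00 µV.
Scaled input = 5037.6000 LSBs, so code = 5038.
Code 5038 maps back to (−2.048) + 5038×0.00025 V = -0.7885 V.
Error = -0.7886 − (−0.7885) = -0.0001 V = -0.100 mV.

-0.100 mV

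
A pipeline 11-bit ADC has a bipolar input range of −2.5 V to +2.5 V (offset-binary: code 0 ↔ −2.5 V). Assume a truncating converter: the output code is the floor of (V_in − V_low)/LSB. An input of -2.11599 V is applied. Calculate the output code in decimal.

With 2048 levels over 5 V, one step is 2.441 mV.
(-2.11599 − (−2.5)) / 0.00244141 = 157.290 LSBs.
Floor → code 157.

code 157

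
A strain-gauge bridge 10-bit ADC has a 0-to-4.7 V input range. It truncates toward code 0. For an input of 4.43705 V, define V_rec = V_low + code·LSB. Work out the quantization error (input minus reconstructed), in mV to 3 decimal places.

3.261 mV

LSB = 4.7/2^10 = 4.590 mV.
Scaled input = 966.7105 LSBs, so code = 966.
V_rec = 0 + 966·0.00458984 = 4.4337891 V.
Error = 4.43705 − 4.4337891 = 0.00326094 V = 3.261 mV.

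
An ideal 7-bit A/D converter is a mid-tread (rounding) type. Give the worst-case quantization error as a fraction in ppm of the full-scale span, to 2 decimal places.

Rounding → worst-case error = ½ LSB = V_FS/2^8, so 1e+06/256 = 3906.25 ppm of full scale.

3906.25 ppm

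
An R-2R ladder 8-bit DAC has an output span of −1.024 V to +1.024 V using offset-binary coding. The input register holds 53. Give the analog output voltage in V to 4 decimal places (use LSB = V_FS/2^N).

-0.6000 V

LSB = 2.048 V / 2^8 = 8.000 mV.
V_out = (−1.024) + 53 × 0.008 V = -0.6 V.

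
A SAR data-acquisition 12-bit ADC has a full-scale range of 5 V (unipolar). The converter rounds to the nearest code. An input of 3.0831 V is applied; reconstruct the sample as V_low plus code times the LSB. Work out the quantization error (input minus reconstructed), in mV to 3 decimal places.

Step size: 5 V ÷ 2^12 = 1.221 mV.
Scaled input = 2525.6755 LSBs, so code = 2526.
Code 2526 maps back to 0 + 2526×0.0012207 V = 3.0834961 V.
Difference: -0.000396094 V → -0.396 mV.

-0.396 mV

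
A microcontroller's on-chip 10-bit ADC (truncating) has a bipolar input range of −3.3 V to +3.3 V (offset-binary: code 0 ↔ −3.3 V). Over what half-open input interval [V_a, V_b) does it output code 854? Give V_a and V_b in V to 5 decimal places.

[2.20430 V, 2.21074 V)

LSB = 6.6/2^10 = 6.445 mV.
V_a = V_low + 854·LSB = 2.2043 V; V_b = V_low + 855·LSB = 2.21074 V.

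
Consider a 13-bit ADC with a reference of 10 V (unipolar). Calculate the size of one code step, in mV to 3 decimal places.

1.221 mV

Full-scale span = 10 V.
LSB = 10 / 2^13 = 10 / 8192 = 0.0012207 V = 1.221 mV.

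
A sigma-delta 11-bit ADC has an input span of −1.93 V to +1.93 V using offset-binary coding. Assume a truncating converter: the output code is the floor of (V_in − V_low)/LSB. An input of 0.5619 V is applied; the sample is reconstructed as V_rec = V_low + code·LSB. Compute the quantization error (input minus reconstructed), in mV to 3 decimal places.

LSB = 3.86/2^11 = 1.885 mV.
(V_in − V_low)/LSB = (0.5619 − (−1.93))/0.00188477 = 1322.1273 → code 1322 (floor).
Code 1322 maps back to (−1.93) + 1322×0.00188477 V = 0.56166016 V.
V_in − V_rec = 0.000239844 V = 0.240 mV.

0.240 mV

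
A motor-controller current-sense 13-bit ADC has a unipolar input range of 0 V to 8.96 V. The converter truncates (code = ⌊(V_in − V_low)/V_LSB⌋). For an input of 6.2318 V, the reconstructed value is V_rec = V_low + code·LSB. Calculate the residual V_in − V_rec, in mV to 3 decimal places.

0.706 mV

LSB = 8.96/2^13 = 1.094 mV.
(6.2318 − 0)/0.00109375 = 5697.6457; ⌊·⌋ gives code 5697.
Code 5697 maps back to 0 + 5697×0.00109375 V = 6.2310938 V.
V_in − V_rec = 0.00070625 V = 0.706 mV.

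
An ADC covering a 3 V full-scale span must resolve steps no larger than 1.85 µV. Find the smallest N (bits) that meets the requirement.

Number of steps required ≥ 3 V / 1.85 µV = 1621621.62.
Need 2^N ≥ 1621621.62; 2^20 = 1048576, 2^21 = 2097152.
Minimum N = 21.

21 bits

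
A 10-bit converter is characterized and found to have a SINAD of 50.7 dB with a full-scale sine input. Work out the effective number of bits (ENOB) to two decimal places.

ENOB = (SINAD − 1.76) / 6.02 = (50.7 − 1.76)/6.02 = 8.130.

8.13 bits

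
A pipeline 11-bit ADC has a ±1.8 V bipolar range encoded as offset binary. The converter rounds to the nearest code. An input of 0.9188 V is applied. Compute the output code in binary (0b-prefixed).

code 0b11000001011 (decimal 1547)

With 2048 levels over 3.6 V, one step is 1.758 mV.
(0.9188 − (−1.8)) / 0.00175781 = 1546.695 LSBs.
Round → code 1547.
In binary (0b-prefixed): 0b11000001011.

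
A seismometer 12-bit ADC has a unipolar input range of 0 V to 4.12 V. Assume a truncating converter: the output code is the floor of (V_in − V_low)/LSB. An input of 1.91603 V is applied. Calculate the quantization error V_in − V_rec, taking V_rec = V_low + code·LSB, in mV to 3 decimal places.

0.874 mV

One LSB is 4.12 V / 4096 = 1.006 mV.
(V_in − V_low)/LSB = (1.91603 − 0)/0.00100586 = 1904.8687 → code 1904 (floor).
Reconstructed: 1.9151562 V.
Difference: 0.00087375 V → 0.874 mV.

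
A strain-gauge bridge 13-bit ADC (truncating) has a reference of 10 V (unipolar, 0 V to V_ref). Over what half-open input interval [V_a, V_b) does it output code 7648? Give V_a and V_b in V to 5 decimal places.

LSB = 10/2^13 = 1.221 mV.
V_a = V_low + 7648·LSB = 9.33594 V; V_b = V_low + 7649·LSB = 9.33716 V.

[9.33594 V, 9.33716 V)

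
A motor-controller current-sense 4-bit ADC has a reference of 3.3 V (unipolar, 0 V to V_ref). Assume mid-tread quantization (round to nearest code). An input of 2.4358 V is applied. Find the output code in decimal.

LSB = 3.3 V / 16 = 206.250 mV.
Input sits at 11.810 steps above V_low.
round(11.810) = 12.

code 12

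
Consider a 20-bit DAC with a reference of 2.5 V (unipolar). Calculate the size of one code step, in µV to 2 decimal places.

2.38 µV

Full-scale span = 2.5 V.
LSB = 2.5 / 2^20 = 2.5 / 1048576 = 2.38419e-06 V = 2.38 µV.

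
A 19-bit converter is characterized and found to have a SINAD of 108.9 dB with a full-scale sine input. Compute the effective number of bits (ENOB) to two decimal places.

17.80 bits

ENOB = (SINAD − 1.76) / 6.02 = (108.9 − 1.76)/6.02 = 17.797.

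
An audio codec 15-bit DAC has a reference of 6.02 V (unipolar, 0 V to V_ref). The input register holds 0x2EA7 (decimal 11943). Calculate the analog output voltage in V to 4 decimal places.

LSB = 6.02 V / 2^15 = 183.72 µV.
Code 0x2EA7 = 11943 decimal.
V_out = 0 + 11943 × 0.000183716 V = 2.19412 V.

2.1941 V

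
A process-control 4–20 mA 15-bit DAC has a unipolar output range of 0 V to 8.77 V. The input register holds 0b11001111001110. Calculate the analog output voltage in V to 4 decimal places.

LSB = 8.77 V / 2^15 = 267.64 µV.
Code 0b11001111001110 = 13262 decimal.
V_out = 0 + 13262 × 0.000267639 V = 3.54943 V.

3.5494 V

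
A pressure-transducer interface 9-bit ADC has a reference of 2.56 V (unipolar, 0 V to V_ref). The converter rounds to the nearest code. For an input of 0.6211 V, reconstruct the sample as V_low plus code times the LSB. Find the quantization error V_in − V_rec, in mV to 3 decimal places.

1.100 mV

Step size: 2.56 V ÷ 2^9 = 5.000 mV.
(0.6211 − 0)/0.005 = 124.2200; round gives code 124.
Code 124 maps back to 0 + 124×0.005 V = 0.62 V.
Difference: 0.0011 V → 1.100 mV.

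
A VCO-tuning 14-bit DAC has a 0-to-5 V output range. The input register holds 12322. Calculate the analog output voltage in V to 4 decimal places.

3.7604 V

LSB = 5 V / 2^14 = 305.18 µV.
V_out = 0 + 12322 × 0.000305176 V = 3.76038 V.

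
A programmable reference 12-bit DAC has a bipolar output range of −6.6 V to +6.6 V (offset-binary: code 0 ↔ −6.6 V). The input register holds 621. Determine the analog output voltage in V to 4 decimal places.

LSB = 13.2 V / 2^12 = 3.223 mV.
V_out = (−6.6) + 621 × 0.00322266 V = -4.59873 V.

-4.5987 V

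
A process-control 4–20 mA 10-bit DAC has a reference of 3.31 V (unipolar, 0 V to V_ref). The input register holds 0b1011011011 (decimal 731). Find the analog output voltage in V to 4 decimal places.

LSB = 3.31 V / 2^10 = 3.232 mV.
Code 0b1011011011 = 731 decimal.
V_out = 0 + 731 × 0.00323242 V = 2.3629 V.

2.3629 V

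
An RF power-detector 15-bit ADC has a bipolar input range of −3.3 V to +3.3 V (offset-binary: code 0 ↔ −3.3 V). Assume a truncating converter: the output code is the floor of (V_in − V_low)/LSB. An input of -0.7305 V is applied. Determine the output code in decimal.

Full-scale span = 6.6 V; LSB = 6.6/2^15 = 201.42 µV.
Input sits at 12757.178 steps above V_low.
⌊·⌋(12757.178) = 12757.

code 12757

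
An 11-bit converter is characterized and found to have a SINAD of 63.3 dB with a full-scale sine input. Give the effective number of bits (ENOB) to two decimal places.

10.22 bits

ENOB = (SINAD − 1.76) / 6.02 = (63.3 − 1.76)/6.02 = 10.223.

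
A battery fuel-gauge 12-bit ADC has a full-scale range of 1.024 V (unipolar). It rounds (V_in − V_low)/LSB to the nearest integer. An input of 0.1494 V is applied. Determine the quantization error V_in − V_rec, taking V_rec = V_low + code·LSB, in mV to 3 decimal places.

Step size: 1.024 V ÷ 2^12 = 250.00 µV.
Scaled input = 597.6000 LSBs, so code = 598.
Reconstructed: 0.1495 V.
V_in − V_rec = -0.0001 V = -0.100 mV.

-0.100 mV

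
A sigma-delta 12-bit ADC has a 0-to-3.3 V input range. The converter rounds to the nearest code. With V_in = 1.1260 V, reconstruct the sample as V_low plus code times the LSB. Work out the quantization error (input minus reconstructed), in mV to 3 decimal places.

-0.318 mV

LSB = 3.3/2^12 = 0.806 mV.
(1.1260 − 0)/0.000805664 = 1397.6048; round gives code 1398.
V_rec = 0 + 1398·0.000805664 = 1.1263184 V.
V_in − V_rec = -0.000318359 V = -0.318 mV.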